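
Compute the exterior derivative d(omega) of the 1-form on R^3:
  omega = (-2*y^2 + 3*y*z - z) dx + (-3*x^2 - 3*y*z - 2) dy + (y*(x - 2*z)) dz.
d(omega) = (-6*x + 4*y - 3*z) dx ∧ dy + (1 - 2*y) dx ∧ dz + (x + 3*y - 2*z) dy ∧ dz

For a 1-form omega = sum_i f_i dx_i, the exterior derivative is
  d(omega) = sum_{i < j} (∂f_j/∂x_i - ∂f_i/∂x_j) dx_i ∧ dx_j.
  coefficient of dx ∧ dy: ∂f_2/∂x - ∂f_1/∂y = ∂(-3*x^2 - 3*y*z - 2)/∂x - ∂(-2*y^2 + 3*y*z - z)/∂y = -6*x + 4*y - 3*z
  coefficient of dx ∧ dz: ∂f_3/∂x - ∂f_1/∂z = ∂(y*(x - 2*z))/∂x - ∂(-2*y^2 + 3*y*z - z)/∂z = 1 - 2*y
  coefficient of dy ∧ dz: ∂f_3/∂y - ∂f_2/∂z = ∂(y*(x - 2*z))/∂y - ∂(-3*x^2 - 3*y*z - 2)/∂z = x + 3*y - 2*z
Assembling: d(omega) = (-6*x + 4*y - 3*z) dx ∧ dy + (1 - 2*y) dx ∧ dz + (x + 3*y - 2*z) dy ∧ dz.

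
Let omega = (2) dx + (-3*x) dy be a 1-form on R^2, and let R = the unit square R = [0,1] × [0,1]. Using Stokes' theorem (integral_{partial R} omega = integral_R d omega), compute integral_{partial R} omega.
integral_(partial R) omega = -3

Stokes: integral_partial_R omega = integral_R d omega with d omega = (∂Q/∂x - ∂P/∂y) dx ∧ dy.
  ∂Q/∂x = -3
  ∂P/∂y = 0
  integrand = ∂Q/∂x - ∂P/∂y = -3.
Integrating over R: integral_0^1 integral_0^1 (-3) dx dy = -3.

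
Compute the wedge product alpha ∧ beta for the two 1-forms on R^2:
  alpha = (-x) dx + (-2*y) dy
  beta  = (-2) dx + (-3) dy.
alpha ∧ beta = (3*x - 4*y) dx ∧ dy

Distribute the wedge, using dx_i ∧ dx_j = -dx_j ∧ dx_i and dx_i ∧ dx_i = 0. For each pair (i, j) with i < j, the coefficient of dx_i ∧ dx_j in alpha ∧ beta is (alpha_i * beta_j - alpha_j * beta_i). Collecting: alpha ∧ beta = (3*x - 4*y) dx ∧ dy.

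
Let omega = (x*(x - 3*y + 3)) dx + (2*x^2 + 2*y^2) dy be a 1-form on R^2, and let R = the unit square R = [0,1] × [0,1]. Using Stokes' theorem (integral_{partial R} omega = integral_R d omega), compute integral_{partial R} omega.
integral_(partial R) omega = 7/2

Stokes: integral_partial_R omega = integral_R d omega with d omega = (∂Q/∂x - ∂P/∂y) dx ∧ dy.
  ∂Q/∂x = 4*x
  ∂P/∂y = -3*x
  integrand = ∂Q/∂x - ∂P/∂y = 7*x.
Integrating over R: integral_0^1 integral_0^1 (7*x) dx dy = 7/2.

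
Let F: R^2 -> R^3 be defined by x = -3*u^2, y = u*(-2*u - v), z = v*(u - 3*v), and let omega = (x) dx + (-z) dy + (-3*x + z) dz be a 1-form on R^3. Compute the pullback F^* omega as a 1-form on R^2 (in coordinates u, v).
F^* omega = (18*u^3 + 13*u^2*v - 10*u*v^2 - 6*v^3) du + (9*u^3 - 52*u^2*v - 12*u*v^2 + 18*v^3) dv

Using F^*(f dg) = (f ∘ F) d(g ∘ F), substitute each coordinate x_i by F_i(u, v) in f_i, and replace dx_i by d F_i = (∂F_i/∂u) du + (∂F_i/∂v) dv.
  For the x component: f_1(F) = -3*u^2; d F_1 = (-6*u) du + (0) dv
  For the y component: f_2(F) = v*(-u + 3*v); d F_2 = (-4*u - v) du + (-u) dv
  For the z component: f_3(F) = 9*u^2 + u*v - 3*v^2; d F_3 = (v) du + (u - 6*v) dv
Combining and collecting du, dv coefficients:
  coeff of du: 18*u^3 + 13*u^2*v - 10*u*v^2 - 6*v^3
  coeff of dv: 9*u^3 - 52*u^2*v - 12*u*v^2 + 18*v^3
F^* omega = (18*u^3 + 13*u^2*v - 10*u*v^2 - 6*v^3) du + (9*u^3 - 52*u^2*v - 12*u*v^2 + 18*v^3) dv.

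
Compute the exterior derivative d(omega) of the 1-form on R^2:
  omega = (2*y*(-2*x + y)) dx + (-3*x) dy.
d(omega) = (4*x - 4*y - 3) dx ∧ dy

For a 1-form omega = sum_i f_i dx_i, the exterior derivative is
  d(omega) = sum_{i < j} (∂f_j/∂x_i - ∂f_i/∂x_j) dx_i ∧ dx_j.
  coefficient of dx ∧ dy: ∂f_2/∂x - ∂f_1/∂y = ∂(-3*x)/∂x - ∂(2*y*(-2*x + y))/∂y = 4*x - 4*y - 3
Assembling: d(omega) = (4*x - 4*y - 3) dx ∧ dy.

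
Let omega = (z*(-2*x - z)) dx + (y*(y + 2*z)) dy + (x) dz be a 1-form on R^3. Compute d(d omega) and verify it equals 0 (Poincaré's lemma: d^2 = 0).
d(d omega) = 0

Step 1: d omega = sum_{i<j} (∂f_j/∂x_i - ∂f_i/∂x_j) dx_i ∧ dx_j:
  coeff of dx ∧ dy: 0
  coeff of dx ∧ dz: 2*x + 2*z + 1
  coeff of dy ∧ dz: -2*y
Step 2: Apply d again to each 2-form coefficient. The only possible 3-form in R^3 is dx ∧ dy ∧ dz, with coefficient
  ∂(coeff of dy∧dz)/∂x - ∂(coeff of dx∧dz)/∂y + ∂(coeff of dx∧dy)/∂z
  = ∂/∂x (-2*y) - ∂/∂y (2*x + 2*z + 1) + ∂/∂z (0).
Each of these terms simplifies to sums of mixed partials that cancel in pairs. The result is 0 (by equality of mixed partials for smooth functions — Schwarz / Clairaut).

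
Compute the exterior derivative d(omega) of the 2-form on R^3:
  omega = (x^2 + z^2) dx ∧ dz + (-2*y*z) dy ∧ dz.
d(omega) = 0

For a 2-form omega = sum_{i<j} g_{ij} dx_i ∧ dx_j, the exterior derivative is
  d(omega) = sum_{i<j} d(g_{ij}) ∧ dx_i ∧ dx_j = sum_{i<j, k} (∂g_{ij}/∂x_k) dx_k ∧ dx_i ∧ dx_j.
Expand each term, using dx_k ∧ dx_i ∧ dx_j = sgn(permutation) dx_{(a)} ∧ dx_{(b)} ∧ dx_{(c)} with (a < b < c) sorted:

Collecting like 3-forms: d(omega) = 0.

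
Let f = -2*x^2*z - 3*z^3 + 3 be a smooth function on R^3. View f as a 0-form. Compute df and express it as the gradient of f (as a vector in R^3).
df = (-4*x*z) dx + (0) dy + (-2*x^2 - 9*z^2) dz; grad f = (-4*x*z, 0, -2*x^2 - 9*z^2)

For a 0-form f, d f = (∂f/∂x) dx + (∂f/∂y) dy + (∂f/∂z) dz. The components of the vector representation are exactly the entries of grad f in Cartesian coordinates:
  ∂f/∂x = -4*x*z
  ∂f/∂y = 0
  ∂f/∂z = -2*x^2 - 9*z^2.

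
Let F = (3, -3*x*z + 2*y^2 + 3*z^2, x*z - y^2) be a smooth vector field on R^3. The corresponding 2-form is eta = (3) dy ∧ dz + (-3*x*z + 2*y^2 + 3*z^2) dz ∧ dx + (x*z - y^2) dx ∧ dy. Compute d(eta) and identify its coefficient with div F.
d(eta) = (x + 4*y) dx ∧ dy ∧ dz; div F = x + 4*y

For a 2-form in R^3 of the form above, applying d gives a 3-form with coefficient ∂P/∂x + ∂Q/∂y + ∂R/∂z:
  ∂P/∂x = 0
  ∂Q/∂y = 4*y
  ∂R/∂z = x
Sum = x + 4*y, which is exactly div F.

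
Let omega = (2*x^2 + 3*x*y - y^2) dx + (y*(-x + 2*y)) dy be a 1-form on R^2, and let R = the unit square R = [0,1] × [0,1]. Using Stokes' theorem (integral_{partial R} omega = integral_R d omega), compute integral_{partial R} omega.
integral_(partial R) omega = -1

Stokes: integral_partial_R omega = integral_R d omega with d omega = (∂Q/∂x - ∂P/∂y) dx ∧ dy.
  ∂Q/∂x = -y
  ∂P/∂y = 3*x - 2*y
  integrand = ∂Q/∂x - ∂P/∂y = -3*x + y.
Integrating over R: integral_0^1 integral_0^1 (-3*x + y) dx dy = -1.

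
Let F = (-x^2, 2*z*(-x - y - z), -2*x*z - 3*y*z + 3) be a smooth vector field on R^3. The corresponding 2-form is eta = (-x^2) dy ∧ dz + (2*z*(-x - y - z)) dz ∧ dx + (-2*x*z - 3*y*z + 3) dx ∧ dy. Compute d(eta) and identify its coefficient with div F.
d(eta) = (-4*x - 3*y - 2*z) dx ∧ dy ∧ dz; div F = -4*x - 3*y - 2*z

For a 2-form in R^3 of the form above, applying d gives a 3-form with coefficient ∂P/∂x + ∂Q/∂y + ∂R/∂z:
  ∂P/∂x = -2*x
  ∂Q/∂y = -2*z
  ∂R/∂z = -2*x - 3*y
Sum = -4*x - 3*y - 2*z, which is exactly div F.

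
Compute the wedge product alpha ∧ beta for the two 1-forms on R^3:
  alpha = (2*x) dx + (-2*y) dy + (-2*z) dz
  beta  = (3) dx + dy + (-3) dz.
alpha ∧ beta = (2*x + 6*y) dx ∧ dy + (-6*x + 6*z) dx ∧ dz + (6*y + 2*z) dy ∧ dz

Distribute the wedge, using dx_i ∧ dx_j = -dx_j ∧ dx_i and dx_i ∧ dx_i = 0. For each pair (i, j) with i < j, the coefficient of dx_i ∧ dx_j in alpha ∧ beta is (alpha_i * beta_j - alpha_j * beta_i). Collecting: alpha ∧ beta = (2*x + 6*y) dx ∧ dy + (-6*x + 6*z) dx ∧ dz + (6*y + 2*z) dy ∧ dz.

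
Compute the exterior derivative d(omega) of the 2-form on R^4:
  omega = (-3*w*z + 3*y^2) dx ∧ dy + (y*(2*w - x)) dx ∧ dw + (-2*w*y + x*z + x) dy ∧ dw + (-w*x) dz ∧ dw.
d(omega) = (-3*w) dx ∧ dy ∧ dz + (-2*w + x - 2*z + 1) dx ∧ dy ∧ dw + (-x) dy ∧ dz ∧ dw + (-w) dx ∧ dz ∧ dw

For a 2-form omega = sum_{i<j} g_{ij} dx_i ∧ dx_j, the exterior derivative is
  d(omega) = sum_{i<j} d(g_{ij}) ∧ dx_i ∧ dx_j = sum_{i<j, k} (∂g_{ij}/∂x_k) dx_k ∧ dx_i ∧ dx_j.
Expand each term, using dx_k ∧ dx_i ∧ dx_j = sgn(permutation) dx_{(a)} ∧ dx_{(b)} ∧ dx_{(c)} with (a < b < c) sorted:
  d(-3*w*z + 3*y^2) includes (∂/∂z)(-3*w*z + 3*y^2) dz = (-3*w) dz, which multiplied by dx ∧ dy gives (-3*w) dx ∧ dy ∧ dz
  d(-3*w*z + 3*y^2) includes (∂/∂w)(-3*w*z + 3*y^2) dw = (-3*z) dw, which multiplied by dx ∧ dy gives (-3*z) dx ∧ dy ∧ dw
  d(y*(2*w - x)) includes (∂/∂y)(y*(2*w - x)) dy = (2*w - x) dy, which multiplied by dx ∧ dw gives (-2*w + x) dx ∧ dy ∧ dw
  d(-2*w*y + x*z + x) includes (∂/∂x)(-2*w*y + x*z + x) dx = (z + 1) dx, which multiplied by dy ∧ dw gives (z + 1) dx ∧ dy ∧ dw
  d(-2*w*y + x*z + x) includes (∂/∂z)(-2*w*y + x*z + x) dz = (x) dz, which multiplied by dy ∧ dw gives (-x) dy ∧ dz ∧ dw
  d(-w*x) includes (∂/∂x)(-w*x) dx = (-w) dx, which multiplied by dz ∧ dw gives (-w) dx ∧ dz ∧ dw
Collecting like 3-forms: d(omega) = (-3*w) dx ∧ dy ∧ dz + (-2*w + x - 2*z + 1) dx ∧ dy ∧ dw + (-x) dy ∧ dz ∧ dw + (-w) dx ∧ dz ∧ dw.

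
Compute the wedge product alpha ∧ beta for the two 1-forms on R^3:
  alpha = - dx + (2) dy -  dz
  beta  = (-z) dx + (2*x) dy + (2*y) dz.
alpha ∧ beta = (-2*x + 2*z) dx ∧ dy + (-2*y - z) dx ∧ dz + (2*x + 4*y) dy ∧ dz

Distribute the wedge, using dx_i ∧ dx_j = -dx_j ∧ dx_i and dx_i ∧ dx_i = 0. For each pair (i, j) with i < j, the coefficient of dx_i ∧ dx_j in alpha ∧ beta is (alpha_i * beta_j - alpha_j * beta_i). Collecting: alpha ∧ beta = (-2*x + 2*z) dx ∧ dy + (-2*y - z) dx ∧ dz + (2*x + 4*y) dy ∧ dz.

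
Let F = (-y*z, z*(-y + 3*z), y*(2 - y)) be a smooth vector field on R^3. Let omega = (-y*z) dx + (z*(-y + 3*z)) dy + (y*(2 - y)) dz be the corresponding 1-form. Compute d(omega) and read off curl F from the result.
d(omega) = (-y - 6*z + 2) dy ∧ dz + (-y) dz ∧ dx + (z) dx ∧ dy; curl F = (-y - 6*z + 2, -y, z)

d omega = sum_{i<j} (∂f_j/∂x_i - ∂f_i/∂x_j) dx_i ∧ dx_j. Under the identification (dy ∧ dz, dz ∧ dx, dx ∧ dy) ↔ (e_x, e_y, e_z), the coefficients are exactly the components of curl F. Compute:
  ∂R/∂y - ∂Q/∂z = (2 - 2*y) - (-y + 6*z) = -y - 6*z + 2
  ∂P/∂z - ∂R/∂x = (-y) - (0) = -y
  ∂Q/∂x - ∂P/∂y = (0) - (-z) = z.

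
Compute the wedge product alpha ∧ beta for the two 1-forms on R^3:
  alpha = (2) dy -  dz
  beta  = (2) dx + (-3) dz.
alpha ∧ beta = (-4) dx ∧ dy + (-6) dy ∧ dz + (2) dx ∧ dz

Distribute the wedge, using dx_i ∧ dx_j = -dx_j ∧ dx_i and dx_i ∧ dx_i = 0. For each pair (i, j) with i < j, the coefficient of dx_i ∧ dx_j in alpha ∧ beta is (alpha_i * beta_j - alpha_j * beta_i). Collecting: alpha ∧ beta = (-4) dx ∧ dy + (-6) dy ∧ dz + (2) dx ∧ dz.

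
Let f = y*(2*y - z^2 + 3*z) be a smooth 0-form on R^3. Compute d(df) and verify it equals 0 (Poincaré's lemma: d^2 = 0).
d(df) = 0

Step 1: df = sum_i (∂f/∂x_i) dx_i = (0) dx + (4*y - z^2 + 3*z) dy + (y*(3 - 2*z)) dz.
Step 2: Apply d again. Using the 1-form formula, the coefficient of dx ∧ dy in d(df) is ∂^2 f/∂x ∂y - ∂^2 f/∂y ∂x = (0) - (0) = 0 (equality of mixed partials for smooth f).
Similarly for dx ∧ dz and dy ∧ dz — all coefficients vanish. So d(df) = 0.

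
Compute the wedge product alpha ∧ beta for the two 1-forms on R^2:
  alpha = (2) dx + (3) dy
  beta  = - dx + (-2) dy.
alpha ∧ beta = (-1) dx ∧ dy

Distribute the wedge, using dx_i ∧ dx_j = -dx_j ∧ dx_i and dx_i ∧ dx_i = 0. For each pair (i, j) with i < j, the coefficient of dx_i ∧ dx_j in alpha ∧ beta is (alpha_i * beta_j - alpha_j * beta_i). Collecting: alpha ∧ beta = (-1) dx ∧ dy.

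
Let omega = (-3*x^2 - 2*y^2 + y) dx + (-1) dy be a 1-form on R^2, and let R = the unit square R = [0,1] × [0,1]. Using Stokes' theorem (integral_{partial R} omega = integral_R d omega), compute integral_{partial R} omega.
integral_(partial R) omega = 1

Stokes: integral_partial_R omega = integral_R d omega with d omega = (∂Q/∂x - ∂P/∂y) dx ∧ dy.
  ∂Q/∂x = 0
  ∂P/∂y = 1 - 4*y
  integrand = ∂Q/∂x - ∂P/∂y = 4*y - 1.
Integrating over R: integral_0^1 integral_0^1 (4*y - 1) dx dy = 1.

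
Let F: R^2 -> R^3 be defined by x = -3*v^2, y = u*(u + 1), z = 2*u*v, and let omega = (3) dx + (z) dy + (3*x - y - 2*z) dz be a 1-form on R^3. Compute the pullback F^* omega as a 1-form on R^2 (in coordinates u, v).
F^* omega = (2*v*(u^2 - 4*u*v - 9*v^2)) du + (-2*u^3 - 8*u^2*v - 2*u^2 - 18*u*v^2 - 18*v) dv

Using F^*(f dg) = (f ∘ F) d(g ∘ F), substitute each coordinate x_i by F_i(u, v) in f_i, and replace dx_i by d F_i = (∂F_i/∂u) du + (∂F_i/∂v) dv.
  For the x component: f_1(F) = 3; d F_1 = (0) du + (-6*v) dv
  For the y component: f_2(F) = 2*u*v; d F_2 = (2*u + 1) du + (0) dv
  For the z component: f_3(F) = -u^2 - 4*u*v - u - 9*v^2; d F_3 = (2*v) du + (2*u) dv
Combining and collecting du, dv coefficients:
  coeff of du: 2*v*(u^2 - 4*u*v - 9*v^2)
  coeff of dv: -2*u^3 - 8*u^2*v - 2*u^2 - 18*u*v^2 - 18*v
F^* omega = (2*v*(u^2 - 4*u*v - 9*v^2)) du + (-2*u^3 - 8*u^2*v - 2*u^2 - 18*u*v^2 - 18*v) dv.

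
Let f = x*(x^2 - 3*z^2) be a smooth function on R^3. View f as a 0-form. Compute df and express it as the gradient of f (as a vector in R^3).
df = (3*x^2 - 3*z^2) dx + (0) dy + (-6*x*z) dz; grad f = (3*x^2 - 3*z^2, 0, -6*x*z)

For a 0-form f, d f = (∂f/∂x) dx + (∂f/∂y) dy + (∂f/∂z) dz. The components of the vector representation are exactly the entries of grad f in Cartesian coordinates:
  ∂f/∂x = 3*x^2 - 3*z^2
  ∂f/∂y = 0
  ∂f/∂z = -6*x*z.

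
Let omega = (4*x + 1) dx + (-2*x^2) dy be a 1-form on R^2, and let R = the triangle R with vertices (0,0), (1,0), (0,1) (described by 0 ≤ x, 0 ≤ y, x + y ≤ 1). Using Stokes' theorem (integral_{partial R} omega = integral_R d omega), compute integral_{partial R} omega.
integral_(partial R) omega = -2/3

Stokes: integral_partial_R omega = integral_R d omega with d omega = (∂Q/∂x - ∂P/∂y) dx ∧ dy.
  ∂Q/∂x = -4*x
  ∂P/∂y = 0
  integrand = ∂Q/∂x - ∂P/∂y = -4*x.
Integrating over R: integral_0^1 integral_0^{1-x} (-4*x) dy dx = -2/3.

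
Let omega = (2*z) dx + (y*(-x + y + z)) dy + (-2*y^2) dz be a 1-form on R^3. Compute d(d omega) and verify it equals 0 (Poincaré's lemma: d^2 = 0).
d(d omega) = 0

Step 1: d omega = sum_{i<j} (∂f_j/∂x_i - ∂f_i/∂x_j) dx_i ∧ dx_j:
  coeff of dx ∧ dy: -y
  coeff of dx ∧ dz: -2
  coeff of dy ∧ dz: -5*y
Step 2: Apply d again to each 2-form coefficient. The only possible 3-form in R^3 is dx ∧ dy ∧ dz, with coefficient
  ∂(coeff of dy∧dz)/∂x - ∂(coeff of dx∧dz)/∂y + ∂(coeff of dx∧dy)/∂z
  = ∂/∂x (-5*y) - ∂/∂y (-2) + ∂/∂z (-y).
Each of these terms simplifies to sums of mixed partials that cancel in pairs. The result is 0 (by equality of mixed partials for smooth functions — Schwarz / Clairaut).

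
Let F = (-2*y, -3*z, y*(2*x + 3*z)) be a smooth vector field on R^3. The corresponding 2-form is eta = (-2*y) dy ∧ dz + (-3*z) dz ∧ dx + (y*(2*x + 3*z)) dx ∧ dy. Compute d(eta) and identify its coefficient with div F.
d(eta) = (3*y) dx ∧ dy ∧ dz; div F = 3*y

For a 2-form in R^3 of the form above, applying d gives a 3-form with coefficient ∂P/∂x + ∂Q/∂y + ∂R/∂z:
  ∂P/∂x = 0
  ∂Q/∂y = 0
  ∂R/∂z = 3*y
Sum = 3*y, which is exactly div F.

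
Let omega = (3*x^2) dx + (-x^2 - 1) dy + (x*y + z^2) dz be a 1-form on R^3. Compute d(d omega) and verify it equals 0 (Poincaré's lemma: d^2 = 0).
d(d omega) = 0

Step 1: d omega = sum_{i<j} (∂f_j/∂x_i - ∂f_i/∂x_j) dx_i ∧ dx_j:
  coeff of dx ∧ dy: -2*x
  coeff of dx ∧ dz: y
  coeff of dy ∧ dz: x
Step 2: Apply d again to each 2-form coefficient. The only possible 3-form in R^3 is dx ∧ dy ∧ dz, with coefficient
  ∂(coeff of dy∧dz)/∂x - ∂(coeff of dx∧dz)/∂y + ∂(coeff of dx∧dy)/∂z
  = ∂/∂x (x) - ∂/∂y (y) + ∂/∂z (-2*x).
Each of these terms simplifies to sums of mixed partials that cancel in pairs. The result is 0 (by equality of mixed partials for smooth functions — Schwarz / Clairaut).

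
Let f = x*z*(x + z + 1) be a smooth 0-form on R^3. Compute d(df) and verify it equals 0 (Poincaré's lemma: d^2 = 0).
d(df) = 0

Step 1: df = sum_i (∂f/∂x_i) dx_i = (z*(2*x + z + 1)) dx + (0) dy + (x*(x + 2*z + 1)) dz.
Step 2: Apply d again. Using the 1-form formula, the coefficient of dx ∧ dy in d(df) is ∂^2 f/∂x ∂y - ∂^2 f/∂y ∂x = (0) - (0) = 0 (equality of mixed partials for smooth f).
Similarly for dx ∧ dz and dy ∧ dz — all coefficients vanish. So d(df) = 0.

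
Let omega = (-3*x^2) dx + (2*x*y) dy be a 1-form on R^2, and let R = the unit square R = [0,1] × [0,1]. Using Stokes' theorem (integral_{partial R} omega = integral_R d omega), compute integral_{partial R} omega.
integral_(partial R) omega = 1

Stokes: integral_partial_R omega = integral_R d omega with d omega = (∂Q/∂x - ∂P/∂y) dx ∧ dy.
  ∂Q/∂x = 2*y
  ∂P/∂y = 0
  integrand = ∂Q/∂x - ∂P/∂y = 2*y.
Integrating over R: integral_0^1 integral_0^1 (2*y) dx dy = 1.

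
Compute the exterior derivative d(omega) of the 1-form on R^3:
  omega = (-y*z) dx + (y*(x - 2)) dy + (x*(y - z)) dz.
d(omega) = (y + z) dx ∧ dy + (2*y - z) dx ∧ dz + (x) dy ∧ dz

For a 1-form omega = sum_i f_i dx_i, the exterior derivative is
  d(omega) = sum_{i < j} (∂f_j/∂x_i - ∂f_i/∂x_j) dx_i ∧ dx_j.
  coefficient of dx ∧ dy: ∂f_2/∂x - ∂f_1/∂y = ∂(y*(x - 2))/∂x - ∂(-y*z)/∂y = y + z
  coefficient of dx ∧ dz: ∂f_3/∂x - ∂f_1/∂z = ∂(x*(y - z))/∂x - ∂(-y*z)/∂z = 2*y - z
  coefficient of dy ∧ dz: ∂f_3/∂y - ∂f_2/∂z = ∂(x*(y - z))/∂y - ∂(y*(x - 2))/∂z = x
Assembling: d(omega) = (y + z) dx ∧ dy + (2*y - z) dx ∧ dz + (x) dy ∧ dz.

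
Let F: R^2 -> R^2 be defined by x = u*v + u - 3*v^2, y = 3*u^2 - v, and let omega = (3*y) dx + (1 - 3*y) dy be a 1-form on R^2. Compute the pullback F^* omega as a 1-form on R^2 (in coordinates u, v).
F^* omega = (-54*u^3 + 9*u^2*v + 9*u^2 + 18*u*v + 6*u - 3*v^2 - 3*v) du + (9*u^3 - 54*u^2*v + 9*u^2 - 3*u*v + 18*v^2 - 3*v - 1) dv

Using F^*(f dg) = (f ∘ F) d(g ∘ F), substitute each coordinate x_i by F_i(u, v) in f_i, and replace dx_i by d F_i = (∂F_i/∂u) du + (∂F_i/∂v) dv.
  For the x component: f_1(F) = 9*u^2 - 3*v; d F_1 = (v + 1) du + (u - 6*v) dv
  For the y component: f_2(F) = -9*u^2 + 3*v + 1; d F_2 = (6*u) du + (-1) dv
Combining and collecting du, dv coefficients:
  coeff of du: -54*u^3 + 9*u^2*v + 9*u^2 + 18*u*v + 6*u - 3*v^2 - 3*v
  coeff of dv: 9*u^3 - 54*u^2*v + 9*u^2 - 3*u*v + 18*v^2 - 3*v - 1
F^* omega = (-54*u^3 + 9*u^2*v + 9*u^2 + 18*u*v + 6*u - 3*v^2 - 3*v) du + (9*u^3 - 54*u^2*v + 9*u^2 - 3*u*v + 18*v^2 - 3*v - 1) dv.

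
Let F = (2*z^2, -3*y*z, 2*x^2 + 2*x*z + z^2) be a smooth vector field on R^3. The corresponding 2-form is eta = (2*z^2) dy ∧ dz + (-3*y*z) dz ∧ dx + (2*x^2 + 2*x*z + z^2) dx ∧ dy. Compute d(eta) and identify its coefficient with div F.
d(eta) = (2*x - z) dx ∧ dy ∧ dz; div F = 2*x - z

For a 2-form in R^3 of the form above, applying d gives a 3-form with coefficient ∂P/∂x + ∂Q/∂y + ∂R/∂z:
  ∂P/∂x = 0
  ∂Q/∂y = -3*z
  ∂R/∂z = 2*x + 2*z
Sum = 2*x - z, which is exactly div F.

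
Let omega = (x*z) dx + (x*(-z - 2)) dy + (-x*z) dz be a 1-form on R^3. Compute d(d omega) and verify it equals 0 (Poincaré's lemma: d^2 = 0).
d(d omega) = 0

Step 1: d omega = sum_{i<j} (∂f_j/∂x_i - ∂f_i/∂x_j) dx_i ∧ dx_j:
  coeff of dx ∧ dy: -z - 2
  coeff of dx ∧ dz: -x - z
  coeff of dy ∧ dz: x
Step 2: Apply d again to each 2-form coefficient. The only possible 3-form in R^3 is dx ∧ dy ∧ dz, with coefficient
  ∂(coeff of dy∧dz)/∂x - ∂(coeff of dx∧dz)/∂y + ∂(coeff of dx∧dy)/∂z
  = ∂/∂x (x) - ∂/∂y (-x - z) + ∂/∂z (-z - 2).
Each of these terms simplifies to sums of mixed partials that cancel in pairs. The result is 0 (by equality of mixed partials for smooth functions — Schwarz / Clairaut).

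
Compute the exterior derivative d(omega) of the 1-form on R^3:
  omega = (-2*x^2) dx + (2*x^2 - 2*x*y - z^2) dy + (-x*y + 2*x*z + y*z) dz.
d(omega) = (4*x - 2*y) dx ∧ dy + (-y + 2*z) dx ∧ dz + (-x + 3*z) dy ∧ dz

For a 1-form omega = sum_i f_i dx_i, the exterior derivative is
  d(omega) = sum_{i < j} (∂f_j/∂x_i - ∂f_i/∂x_j) dx_i ∧ dx_j.
  coefficient of dx ∧ dy: ∂f_2/∂x - ∂f_1/∂y = ∂(2*x^2 - 2*x*y - z^2)/∂x - ∂(-2*x^2)/∂y = 4*x - 2*y
  coefficient of dx ∧ dz: ∂f_3/∂x - ∂f_1/∂z = ∂(-x*y + 2*x*z + y*z)/∂x - ∂(-2*x^2)/∂z = -y + 2*z
  coefficient of dy ∧ dz: ∂f_3/∂y - ∂f_2/∂z = ∂(-x*y + 2*x*z + y*z)/∂y - ∂(2*x^2 - 2*x*y - z^2)/∂z = -x + 3*z
Assembling: d(omega) = (4*x - 2*y) dx ∧ dy + (-y + 2*z) dx ∧ dz + (-x + 3*z) dy ∧ dz.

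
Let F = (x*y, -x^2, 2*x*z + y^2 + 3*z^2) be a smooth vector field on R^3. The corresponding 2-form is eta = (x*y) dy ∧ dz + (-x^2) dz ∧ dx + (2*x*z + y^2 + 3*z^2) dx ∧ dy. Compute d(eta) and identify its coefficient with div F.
d(eta) = (2*x + y + 6*z) dx ∧ dy ∧ dz; div F = 2*x + y + 6*z

For a 2-form in R^3 of the form above, applying d gives a 3-form with coefficient ∂P/∂x + ∂Q/∂y + ∂R/∂z:
  ∂P/∂x = y
  ∂Q/∂y = 0
  ∂R/∂z = 2*x + 6*z
Sum = 2*x + y + 6*z, which is exactly div F.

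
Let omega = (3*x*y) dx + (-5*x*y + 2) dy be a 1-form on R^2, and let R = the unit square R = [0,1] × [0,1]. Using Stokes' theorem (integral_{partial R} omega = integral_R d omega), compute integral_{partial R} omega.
integral_(partial R) omega = -4

Stokes: integral_partial_R omega = integral_R d omega with d omega = (∂Q/∂x - ∂P/∂y) dx ∧ dy.
  ∂Q/∂x = -5*y
  ∂P/∂y = 3*x
  integrand = ∂Q/∂x - ∂P/∂y = -3*x - 5*y.
Integrating over R: integral_0^1 integral_0^1 (-3*x - 5*y) dx dy = -4.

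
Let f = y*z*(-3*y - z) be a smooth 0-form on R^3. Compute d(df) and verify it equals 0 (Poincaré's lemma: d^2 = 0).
d(df) = 0

Step 1: df = sum_i (∂f/∂x_i) dx_i = (0) dx + (z*(-6*y - z)) dy + (y*(-3*y - 2*z)) dz.
Step 2: Apply d again. Using the 1-form formula, the coefficient of dx ∧ dy in d(df) is ∂^2 f/∂x ∂y - ∂^2 f/∂y ∂x = (0) - (0) = 0 (equality of mixed partials for smooth f).
Similarly for dx ∧ dz and dy ∧ dz — all coefficients vanish. So d(df) = 0.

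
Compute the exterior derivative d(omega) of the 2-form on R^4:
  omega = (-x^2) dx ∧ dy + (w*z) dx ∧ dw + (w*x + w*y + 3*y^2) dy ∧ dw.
d(omega) = (-w) dx ∧ dz ∧ dw + (w) dx ∧ dy ∧ dw

For a 2-form omega = sum_{i<j} g_{ij} dx_i ∧ dx_j, the exterior derivative is
  d(omega) = sum_{i<j} d(g_{ij}) ∧ dx_i ∧ dx_j = sum_{i<j, k} (∂g_{ij}/∂x_k) dx_k ∧ dx_i ∧ dx_j.
Expand each term, using dx_k ∧ dx_i ∧ dx_j = sgn(permutation) dx_{(a)} ∧ dx_{(b)} ∧ dx_{(c)} with (a < b < c) sorted:
  d(w*z) includes (∂/∂z)(w*z) dz = (w) dz, which multiplied by dx ∧ dw gives (-w) dx ∧ dz ∧ dw
  d(w*x + w*y + 3*y^2) includes (∂/∂x)(w*x + w*y + 3*y^2) dx = (w) dx, which multiplied by dy ∧ dw gives (w) dx ∧ dy ∧ dw
Collecting like 3-forms: d(omega) = (-w) dx ∧ dz ∧ dw + (w) dx ∧ dy ∧ dw.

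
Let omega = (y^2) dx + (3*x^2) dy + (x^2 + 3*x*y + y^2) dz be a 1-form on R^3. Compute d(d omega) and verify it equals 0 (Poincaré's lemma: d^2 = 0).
d(d omega) = 0

Step 1: d omega = sum_{i<j} (∂f_j/∂x_i - ∂f_i/∂x_j) dx_i ∧ dx_j:
  coeff of dx ∧ dy: 6*x - 2*y
  coeff of dx ∧ dz: 2*x + 3*y
  coeff of dy ∧ dz: 3*x + 2*y
Step 2: Apply d again to each 2-form coefficient. The only possible 3-form in R^3 is dx ∧ dy ∧ dz, with coefficient
  ∂(coeff of dy∧dz)/∂x - ∂(coeff of dx∧dz)/∂y + ∂(coeff of dx∧dy)/∂z
  = ∂/∂x (3*x + 2*y) - ∂/∂y (2*x + 3*y) + ∂/∂z (6*x - 2*y).
Each of these terms simplifies to sums of mixed partials that cancel in pairs. The result is 0 (by equality of mixed partials for smooth functions — Schwarz / Clairaut).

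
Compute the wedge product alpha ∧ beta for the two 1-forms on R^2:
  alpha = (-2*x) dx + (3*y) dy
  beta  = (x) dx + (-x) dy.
alpha ∧ beta = (x*(2*x - 3*y)) dx ∧ dy

Distribute the wedge, using dx_i ∧ dx_j = -dx_j ∧ dx_i and dx_i ∧ dx_i = 0. For each pair (i, j) with i < j, the coefficient of dx_i ∧ dx_j in alpha ∧ beta is (alpha_i * beta_j - alpha_j * beta_i). Collecting: alpha ∧ beta = (x*(2*x - 3*y)) dx ∧ dy.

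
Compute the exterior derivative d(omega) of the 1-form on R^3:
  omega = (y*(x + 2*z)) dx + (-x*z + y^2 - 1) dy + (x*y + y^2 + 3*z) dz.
d(omega) = (-x - 3*z) dx ∧ dy + (-y) dx ∧ dz + (2*x + 2*y) dy ∧ dz

For a 1-form omega = sum_i f_i dx_i, the exterior derivative is
  d(omega) = sum_{i < j} (∂f_j/∂x_i - ∂f_i/∂x_j) dx_i ∧ dx_j.
  coefficient of dx ∧ dy: ∂f_2/∂x - ∂f_1/∂y = ∂(-x*z + y^2 - 1)/∂x - ∂(y*(x + 2*z))/∂y = -x - 3*z
  coefficient of dx ∧ dz: ∂f_3/∂x - ∂f_1/∂z = ∂(x*y + y^2 + 3*z)/∂x - ∂(y*(x + 2*z))/∂z = -y
  coefficient of dy ∧ dz: ∂f_3/∂y - ∂f_2/∂z = ∂(x*y + y^2 + 3*z)/∂y - ∂(-x*z + y^2 - 1)/∂z = 2*x + 2*y
Assembling: d(omega) = (-x - 3*z) dx ∧ dy + (-y) dx ∧ dz + (2*x + 2*y) dy ∧ dz.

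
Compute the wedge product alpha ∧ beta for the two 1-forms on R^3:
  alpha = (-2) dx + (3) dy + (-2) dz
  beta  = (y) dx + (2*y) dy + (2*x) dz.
alpha ∧ beta = (-7*y) dx ∧ dy + (-4*x + 2*y) dx ∧ dz + (6*x + 4*y) dy ∧ dz

Distribute the wedge, using dx_i ∧ dx_j = -dx_j ∧ dx_i and dx_i ∧ dx_i = 0. For each pair (i, j) with i < j, the coefficient of dx_i ∧ dx_j in alpha ∧ beta is (alpha_i * beta_j - alpha_j * beta_i). Collecting: alpha ∧ beta = (-7*y) dx ∧ dy + (-4*x + 2*y) dx ∧ dz + (6*x + 4*y) dy ∧ dz.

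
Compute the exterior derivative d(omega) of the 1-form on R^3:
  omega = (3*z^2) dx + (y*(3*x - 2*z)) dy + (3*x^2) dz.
d(omega) = (3*y) dx ∧ dy + (6*x - 6*z) dx ∧ dz + (2*y) dy ∧ dz

For a 1-form omega = sum_i f_i dx_i, the exterior derivative is
  d(omega) = sum_{i < j} (∂f_j/∂x_i - ∂f_i/∂x_j) dx_i ∧ dx_j.
  coefficient of dx ∧ dy: ∂f_2/∂x - ∂f_1/∂y = ∂(y*(3*x - 2*z))/∂x - ∂(3*z^2)/∂y = 3*y
  coefficient of dx ∧ dz: ∂f_3/∂x - ∂f_1/∂z = ∂(3*x^2)/∂x - ∂(3*z^2)/∂z = 6*x - 6*z
  coefficient of dy ∧ dz: ∂f_3/∂y - ∂f_2/∂z = ∂(3*x^2)/∂y - ∂(y*(3*x - 2*z))/∂z = 2*y
Assembling: d(omega) = (3*y) dx ∧ dy + (6*x - 6*z) dx ∧ dz + (2*y) dy ∧ dz.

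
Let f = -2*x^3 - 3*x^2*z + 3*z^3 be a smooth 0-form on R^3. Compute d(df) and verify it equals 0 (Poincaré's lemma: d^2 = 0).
d(df) = 0

Step 1: df = sum_i (∂f/∂x_i) dx_i = (6*x*(-x - z)) dx + (0) dy + (-3*x^2 + 9*z^2) dz.
Step 2: Apply d again. Using the 1-form formula, the coefficient of dx ∧ dy in d(df) is ∂^2 f/∂x ∂y - ∂^2 f/∂y ∂x = (0) - (0) = 0 (equality of mixed partials for smooth f).
Similarly for dx ∧ dz and dy ∧ dz — all coefficients vanish. So d(df) = 0.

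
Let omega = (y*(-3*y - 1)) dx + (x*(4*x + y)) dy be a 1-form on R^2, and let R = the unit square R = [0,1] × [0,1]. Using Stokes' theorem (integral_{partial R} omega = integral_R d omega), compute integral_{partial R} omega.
integral_(partial R) omega = 17/2

Stokes: integral_partial_R omega = integral_R d omega with d omega = (∂Q/∂x - ∂P/∂y) dx ∧ dy.
  ∂Q/∂x = 8*x + y
  ∂P/∂y = -6*y - 1
  integrand = ∂Q/∂x - ∂P/∂y = 8*x + 7*y + 1.
Integrating over R: integral_0^1 integral_0^1 (8*x + 7*y + 1) dx dy = 17/2.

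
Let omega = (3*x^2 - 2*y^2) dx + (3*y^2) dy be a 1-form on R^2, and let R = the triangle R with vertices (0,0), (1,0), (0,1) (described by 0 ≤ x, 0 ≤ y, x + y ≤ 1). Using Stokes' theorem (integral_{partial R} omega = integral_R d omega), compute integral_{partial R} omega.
integral_(partial R) omega = 2/3

Stokes: integral_partial_R omega = integral_R d omega with d omega = (∂Q/∂x - ∂P/∂y) dx ∧ dy.
  ∂Q/∂x = 0
  ∂P/∂y = -4*y
  integrand = ∂Q/∂x - ∂P/∂y = 4*y.
Integrating over R: integral_0^1 integral_0^{1-x} (4*y) dy dx = 2/3.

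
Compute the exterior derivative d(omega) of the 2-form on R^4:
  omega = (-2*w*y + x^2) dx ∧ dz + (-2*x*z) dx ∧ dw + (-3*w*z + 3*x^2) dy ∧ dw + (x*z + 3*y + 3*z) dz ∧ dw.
d(omega) = (2*w) dx ∧ dy ∧ dz + (2*x - 2*y + z) dx ∧ dz ∧ dw + (6*x) dx ∧ dy ∧ dw + (3*w + 3) dy ∧ dz ∧ dw

For a 2-form omega = sum_{i<j} g_{ij} dx_i ∧ dx_j, the exterior derivative is
  d(omega) = sum_{i<j} d(g_{ij}) ∧ dx_i ∧ dx_j = sum_{i<j, k} (∂g_{ij}/∂x_k) dx_k ∧ dx_i ∧ dx_j.
Expand each term, using dx_k ∧ dx_i ∧ dx_j = sgn(permutation) dx_{(a)} ∧ dx_{(b)} ∧ dx_{(c)} with (a < b < c) sorted:
  d(-2*w*y + x^2) includes (∂/∂y)(-2*w*y + x^2) dy = (-2*w) dy, which multiplied by dx ∧ dz gives (2*w) dx ∧ dy ∧ dz
  d(-2*w*y + x^2) includes (∂/∂w)(-2*w*y + x^2) dw = (-2*y) dw, which multiplied by dx ∧ dz gives (-2*y) dx ∧ dz ∧ dw
  d(-2*x*z) includes (∂/∂z)(-2*x*z) dz = (-2*x) dz, which multiplied by dx ∧ dw gives (2*x) dx ∧ dz ∧ dw
  d(-3*w*z + 3*x^2) includes (∂/∂x)(-3*w*z + 3*x^2) dx = (6*x) dx, which multiplied by dy ∧ dw gives (6*x) dx ∧ dy ∧ dw
  d(-3*w*z + 3*x^2) includes (∂/∂z)(-3*w*z + 3*x^2) dz = (-3*w) dz, which multiplied by dy ∧ dw gives (3*w) dy ∧ dz ∧ dw
  d(x*z + 3*y + 3*z) includes (∂/∂x)(x*z + 3*y + 3*z) dx = (z) dx, which multiplied by dz ∧ dw gives (z) dx ∧ dz ∧ dw
  d(x*z + 3*y + 3*z) includes (∂/∂y)(x*z + 3*y + 3*z) dy = (3) dy, which multiplied by dz ∧ dw gives (3) dy ∧ dz ∧ dw
Collecting like 3-forms: d(omega) = (2*w) dx ∧ dy ∧ dz + (2*x - 2*y + z) dx ∧ dz ∧ dw + (6*x) dx ∧ dy ∧ dw + (3*w + 3) dy ∧ dz ∧ dw.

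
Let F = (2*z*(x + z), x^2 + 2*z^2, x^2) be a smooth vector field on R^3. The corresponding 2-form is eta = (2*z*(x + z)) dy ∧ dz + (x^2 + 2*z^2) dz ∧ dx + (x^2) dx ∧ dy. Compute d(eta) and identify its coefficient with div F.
d(eta) = (2*z) dx ∧ dy ∧ dz; div F = 2*z

For a 2-form in R^3 of the form above, applying d gives a 3-form with coefficient ∂P/∂x + ∂Q/∂y + ∂R/∂z:
  ∂P/∂x = 2*z
  ∂Q/∂y = 0
  ∂R/∂z = 0
Sum = 2*z, which is exactly div F.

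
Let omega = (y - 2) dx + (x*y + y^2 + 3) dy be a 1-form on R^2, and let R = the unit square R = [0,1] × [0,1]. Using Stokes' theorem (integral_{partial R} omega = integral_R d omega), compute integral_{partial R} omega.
integral_(partial R) omega = -1/2

Stokes: integral_partial_R omega = integral_R d omega with d omega = (∂Q/∂x - ∂P/∂y) dx ∧ dy.
  ∂Q/∂x = y
  ∂P/∂y = 1
  integrand = ∂Q/∂x - ∂P/∂y = y - 1.
Integrating over R: integral_0^1 integral_0^1 (y - 1) dx dy = -1/2.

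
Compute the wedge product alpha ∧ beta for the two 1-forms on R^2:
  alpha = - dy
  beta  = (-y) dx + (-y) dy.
alpha ∧ beta = (-y) dx ∧ dy

Distribute the wedge, using dx_i ∧ dx_j = -dx_j ∧ dx_i and dx_i ∧ dx_i = 0. For each pair (i, j) with i < j, the coefficient of dx_i ∧ dx_j in alpha ∧ beta is (alpha_i * beta_j - alpha_j * beta_i). Collecting: alpha ∧ beta = (-y) dx ∧ dy.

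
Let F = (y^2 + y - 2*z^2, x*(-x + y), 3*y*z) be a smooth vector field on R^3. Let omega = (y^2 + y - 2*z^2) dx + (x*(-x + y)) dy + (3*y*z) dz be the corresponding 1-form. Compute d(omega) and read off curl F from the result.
d(omega) = (3*z) dy ∧ dz + (-4*z) dz ∧ dx + (-2*x - y - 1) dx ∧ dy; curl F = (3*z, -4*z, -2*x - y - 1)

d omega = sum_{i<j} (∂f_j/∂x_i - ∂f_i/∂x_j) dx_i ∧ dx_j. Under the identification (dy ∧ dz, dz ∧ dx, dx ∧ dy) ↔ (e_x, e_y, e_z), the coefficients are exactly the components of curl F. Compute:
  ∂R/∂y - ∂Q/∂z = (3*z) - (0) = 3*z
  ∂P/∂z - ∂R/∂x = (-4*z) - (0) = -4*z
  ∂Q/∂x - ∂P/∂y = (-2*x + y) - (2*y + 1) = -2*x - y - 1.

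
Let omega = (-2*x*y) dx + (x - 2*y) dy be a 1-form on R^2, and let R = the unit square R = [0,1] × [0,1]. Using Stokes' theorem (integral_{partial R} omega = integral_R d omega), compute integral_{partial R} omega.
integral_(partial R) omega = 2

Stokes: integral_partial_R omega = integral_R d omega with d omega = (∂Q/∂x - ∂P/∂y) dx ∧ dy.
  ∂Q/∂x = 1
  ∂P/∂y = -2*x
  integrand = ∂Q/∂x - ∂P/∂y = 2*x + 1.
Integrating over R: integral_0^1 integral_0^1 (2*x + 1) dx dy = 2.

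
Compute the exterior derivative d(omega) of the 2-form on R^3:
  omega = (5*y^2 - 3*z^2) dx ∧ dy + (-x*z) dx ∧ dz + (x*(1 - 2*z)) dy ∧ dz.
d(omega) = (1 - 8*z) dx ∧ dy ∧ dz

For a 2-form omega = sum_{i<j} g_{ij} dx_i ∧ dx_j, the exterior derivative is
  d(omega) = sum_{i<j} d(g_{ij}) ∧ dx_i ∧ dx_j = sum_{i<j, k} (∂g_{ij}/∂x_k) dx_k ∧ dx_i ∧ dx_j.
Expand each term, using dx_k ∧ dx_i ∧ dx_j = sgn(permutation) dx_{(a)} ∧ dx_{(b)} ∧ dx_{(c)} with (a < b < c) sorted:
  d(5*y^2 - 3*z^2) includes (∂/∂z)(5*y^2 - 3*z^2) dz = (-6*z) dz, which multiplied by dx ∧ dy gives (-6*z) dx ∧ dy ∧ dz
  d(x*(1 - 2*z)) includes (∂/∂x)(x*(1 - 2*z)) dx = (1 - 2*z) dx, which multiplied by dy ∧ dz gives (1 - 2*z) dx ∧ dy ∧ dz
Collecting like 3-forms: d(omega) = (1 - 8*z) dx ∧ dy ∧ dz.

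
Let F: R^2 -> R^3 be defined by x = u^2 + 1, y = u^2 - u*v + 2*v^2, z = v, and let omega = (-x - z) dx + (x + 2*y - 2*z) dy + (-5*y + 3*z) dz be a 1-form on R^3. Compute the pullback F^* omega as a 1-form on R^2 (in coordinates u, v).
F^* omega = (4*u^3 - 7*u^2*v + 10*u*v^2 - 6*u*v - 4*v^3 + 2*v^2 - v) du + (-3*u^3 + 14*u^2*v - 5*u^2 - 12*u*v^2 + 7*u*v - u + 16*v^3 - 18*v^2 + 7*v) dv

Using F^*(f dg) = (f ∘ F) d(g ∘ F), substitute each coordinate x_i by F_i(u, v) in f_i, and replace dx_i by d F_i = (∂F_i/∂u) du + (∂F_i/∂v) dv.
  For the x component: f_1(F) = -u^2 - v - 1; d F_1 = (2*u) du + (0) dv
  For the y component: f_2(F) = 3*u^2 - 2*u*v + 4*v^2 - 2*v + 1; d F_2 = (2*u - v) du + (-u + 4*v) dv
  For the z component: f_3(F) = -5*u^2 + 5*u*v - 10*v^2 + 3*v; d F_3 = (0) du + (1) dv
Combining and collecting du, dv coefficients:
  coeff of du: 4*u^3 - 7*u^2*v + 10*u*v^2 - 6*u*v - 4*v^3 + 2*v^2 - v
  coeff of dv: -3*u^3 + 14*u^2*v - 5*u^2 - 12*u*v^2 + 7*u*v - u + 16*v^3 - 18*v^2 + 7*v
F^* omega = (4*u^3 - 7*u^2*v + 10*u*v^2 - 6*u*v - 4*v^3 + 2*v^2 - v) du + (-3*u^3 + 14*u^2*v - 5*u^2 - 12*u*v^2 + 7*u*v - u + 16*v^3 - 18*v^2 + 7*v) dv.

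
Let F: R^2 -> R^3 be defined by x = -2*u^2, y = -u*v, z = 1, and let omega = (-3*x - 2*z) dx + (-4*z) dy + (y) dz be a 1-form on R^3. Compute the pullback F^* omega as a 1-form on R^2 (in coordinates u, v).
F^* omega = (-24*u^3 + 8*u + 4*v) du + (4*u) dv

Using F^*(f dg) = (f ∘ F) d(g ∘ F), substitute each coordinate x_i by F_i(u, v) in f_i, and replace dx_i by d F_i = (∂F_i/∂u) du + (∂F_i/∂v) dv.
  For the x component: f_1(F) = 6*u^2 - 2; d F_1 = (-4*u) du + (0) dv
  For the y component: f_2(F) = -4; d F_2 = (-v) du + (-u) dv
  For the z component: f_3(F) = -u*v; d F_3 = (0) du + (0) dv
Combining and collecting du, dv coefficients:
  coeff of du: -24*u^3 + 8*u + 4*v
  coeff of dv: 4*u
F^* omega = (-24*u^3 + 8*u + 4*v) du + (4*u) dv.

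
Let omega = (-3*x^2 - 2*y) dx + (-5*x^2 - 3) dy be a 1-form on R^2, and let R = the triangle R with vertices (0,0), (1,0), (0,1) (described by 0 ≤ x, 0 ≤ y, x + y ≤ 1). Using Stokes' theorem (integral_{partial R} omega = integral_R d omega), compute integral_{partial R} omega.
integral_(partial R) omega = -2/3

Stokes: integral_partial_R omega = integral_R d omega with d omega = (∂Q/∂x - ∂P/∂y) dx ∧ dy.
  ∂Q/∂x = -10*x
  ∂P/∂y = -2
  integrand = ∂Q/∂x - ∂P/∂y = 2 - 10*x.
Integrating over R: integral_0^1 integral_0^{1-x} (2 - 10*x) dy dx = -2/3.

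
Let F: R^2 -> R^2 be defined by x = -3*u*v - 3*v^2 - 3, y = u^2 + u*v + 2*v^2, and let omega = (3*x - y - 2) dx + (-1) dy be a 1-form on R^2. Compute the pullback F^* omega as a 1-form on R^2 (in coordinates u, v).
F^* omega = (3*u^2*v + 30*u*v^2 - 2*u + 33*v^3 + 32*v) du + (3*u^3 + 36*u^2*v + 93*u*v^2 + 32*u + 66*v^3 + 62*v) dv

Using F^*(f dg) = (f ∘ F) d(g ∘ F), substitute each coordinate x_i by F_i(u, v) in f_i, and replace dx_i by d F_i = (∂F_i/∂u) du + (∂F_i/∂v) dv.
  For the x component: f_1(F) = -u^2 - 10*u*v - 11*v^2 - 11; d F_1 = (-3*v) du + (-3*u - 6*v) dv
  For the y component: f_2(F) = -1; d F_2 = (2*u + v) du + (u + 4*v) dv
Combining and collecting du, dv coefficients:
  coeff of du: 3*u^2*v + 30*u*v^2 - 2*u + 33*v^3 + 32*v
  coeff of dv: 3*u^3 + 36*u^2*v + 93*u*v^2 + 32*u + 66*v^3 + 62*v
F^* omega = (3*u^2*v + 30*u*v^2 - 2*u + 33*v^3 + 32*v) du + (3*u^3 + 36*u^2*v + 93*u*v^2 + 32*u + 66*v^3 + 62*v) dv.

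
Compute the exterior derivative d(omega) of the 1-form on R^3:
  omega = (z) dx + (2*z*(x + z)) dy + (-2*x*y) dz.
d(omega) = (2*z) dx ∧ dy + (-2*y - 1) dx ∧ dz + (-4*x - 4*z) dy ∧ dz

For a 1-form omega = sum_i f_i dx_i, the exterior derivative is
  d(omega) = sum_{i < j} (∂f_j/∂x_i - ∂f_i/∂x_j) dx_i ∧ dx_j.
  coefficient of dx ∧ dy: ∂f_2/∂x - ∂f_1/∂y = ∂(2*z*(x + z))/∂x - ∂(z)/∂y = 2*z
  coefficient of dx ∧ dz: ∂f_3/∂x - ∂f_1/∂z = ∂(-2*x*y)/∂x - ∂(z)/∂z = -2*y - 1
  coefficient of dy ∧ dz: ∂f_3/∂y - ∂f_2/∂z = ∂(-2*x*y)/∂y - ∂(2*z*(x + z))/∂z = -4*x - 4*z
Assembling: d(omega) = (2*z) dx ∧ dy + (-2*y - 1) dx ∧ dz + (-4*x - 4*z) dy ∧ dz.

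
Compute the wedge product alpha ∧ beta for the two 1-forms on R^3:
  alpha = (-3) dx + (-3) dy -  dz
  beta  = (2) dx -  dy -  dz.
alpha ∧ beta = (9) dx ∧ dy + (5) dx ∧ dz + (2) dy ∧ dz

Distribute the wedge, using dx_i ∧ dx_j = -dx_j ∧ dx_i and dx_i ∧ dx_i = 0. For each pair (i, j) with i < j, the coefficient of dx_i ∧ dx_j in alpha ∧ beta is (alpha_i * beta_j - alpha_j * beta_i). Collecting: alpha ∧ beta = (9) dx ∧ dy + (5) dx ∧ dz + (2) dy ∧ dz.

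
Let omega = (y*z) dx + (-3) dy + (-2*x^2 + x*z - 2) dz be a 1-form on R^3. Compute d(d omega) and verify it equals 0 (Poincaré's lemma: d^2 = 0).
d(d omega) = 0

Step 1: d omega = sum_{i<j} (∂f_j/∂x_i - ∂f_i/∂x_j) dx_i ∧ dx_j:
  coeff of dx ∧ dy: -z
  coeff of dx ∧ dz: -4*x - y + z
  coeff of dy ∧ dz: 0
Step 2: Apply d again to each 2-form coefficient. The only possible 3-form in R^3 is dx ∧ dy ∧ dz, with coefficient
  ∂(coeff of dy∧dz)/∂x - ∂(coeff of dx∧dz)/∂y + ∂(coeff of dx∧dy)/∂z
  = ∂/∂x (0) - ∂/∂y (-4*x - y + z) + ∂/∂z (-z).
Each of these terms simplifies to sums of mixed partials that cancel in pairs. The result is 0 (by equality of mixed partials for smooth functions — Schwarz / Clairaut).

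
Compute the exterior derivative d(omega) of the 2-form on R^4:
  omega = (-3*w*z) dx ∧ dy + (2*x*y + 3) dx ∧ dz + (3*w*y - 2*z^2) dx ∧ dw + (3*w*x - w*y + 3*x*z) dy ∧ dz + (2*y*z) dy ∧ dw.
d(omega) = (-2*x + 3*z) dx ∧ dy ∧ dz + (-3*w - 3*z) dx ∧ dy ∧ dw + (4*z) dx ∧ dz ∧ dw + (3*x - 3*y) dy ∧ dz ∧ dw

For a 2-form omega = sum_{i<j} g_{ij} dx_i ∧ dx_j, the exterior derivative is
  d(omega) = sum_{i<j} d(g_{ij}) ∧ dx_i ∧ dx_j = sum_{i<j, k} (∂g_{ij}/∂x_k) dx_k ∧ dx_i ∧ dx_j.
Expand each term, using dx_k ∧ dx_i ∧ dx_j = sgn(permutation) dx_{(a)} ∧ dx_{(b)} ∧ dx_{(c)} with (a < b < c) sorted:
  d(-3*w*z) includes (∂/∂z)(-3*w*z) dz = (-3*w) dz, which multiplied by dx ∧ dy gives (-3*w) dx ∧ dy ∧ dz
  d(-3*w*z) includes (∂/∂w)(-3*w*z) dw = (-3*z) dw, which multiplied by dx ∧ dy gives (-3*z) dx ∧ dy ∧ dw
  d(2*x*y + 3) includes (∂/∂y)(2*x*y + 3) dy = (2*x) dy, which multiplied by dx ∧ dz gives (-2*x) dx ∧ dy ∧ dz
  d(3*w*y - 2*z^2) includes (∂/∂y)(3*w*y - 2*z^2) dy = (3*w) dy, which multiplied by dx ∧ dw gives (-3*w) dx ∧ dy ∧ dw
  d(3*w*y - 2*z^2) includes (∂/∂z)(3*w*y - 2*z^2) dz = (-4*z) dz, which multiplied by dx ∧ dw gives (4*z) dx ∧ dz ∧ dw
  d(3*w*x - w*y + 3*x*z) includes (∂/∂x)(3*w*x - w*y + 3*x*z) dx = (3*w + 3*z) dx, which multiplied by dy ∧ dz gives (3*w + 3*z) dx ∧ dy ∧ dz
  d(3*w*x - w*y + 3*x*z) includes (∂/∂w)(3*w*x - w*y + 3*x*z) dw = (3*x - y) dw, which multiplied by dy ∧ dz gives (3*x - y) dy ∧ dz ∧ dw
  d(2*y*z) includes (∂/∂z)(2*y*z) dz = (2*y) dz, which multiplied by dy ∧ dw gives (-2*y) dy ∧ dz ∧ dw
Collecting like 3-forms: d(omega) = (-2*x + 3*z) dx ∧ dy ∧ dz + (-3*w - 3*z) dx ∧ dy ∧ dw + (4*z) dx ∧ dz ∧ dw + (3*x - 3*y) dy ∧ dz ∧ dw.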